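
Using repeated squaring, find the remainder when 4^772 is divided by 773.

1

4^1 ≡ 4 (mod 773)
4^2 ≡ 4^2 = 16 ≡ 16 (mod 773)
4^4 ≡ 16^2 = 256 ≡ 256 (mod 773)
4^8 ≡ 256^2 = 65536 ≡ 604 (mod 773)
4^16 ≡ 604^2 = 364816 ≡ 733 (mod 773)
4^32 ≡ 733^2 = 537289 ≡ 54 (mod 773)
4^64 ≡ 54^2 = 2916 ≡ 597 (mod 773)
4^128 ≡ 597^2 = 356409 ≡ 56 (mod 773)
4^256 ≡ 56^2 = 3136 ≡ 44 (mod 773)
4^512 ≡ 44^2 = 1936 ≡ 390 (mod 773)
772 = 512 + 256 + 4 in binary powers of 2.
So 4^772 ≡ 390 · 44 · 256 ≡ 1 (mod 773).
Since the result is 1, base 4 gives no evidence that 773 is composite.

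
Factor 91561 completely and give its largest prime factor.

79

91561 = 19 · 4819
4819 = 61 · 79
79 is prime.
So 91561 = 19 · 61 · 79; the largest prime factor is 79.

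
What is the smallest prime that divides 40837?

40837 is odd.
Digit sum 22, not divisible by 3.
Ends in 7: not divisible by 5.
7: 40837 = 7·5833 + 6
11: 40837 = 11·3712 + 5
13: 40837 = 13·3141 + 4
17: 40837 = 17·2402 + 3
19: 40837 = 19·2149 + 6
23: 40837 = 23·1775 + 12
29: 40837 = 29·1408 + 5
31: 40837 = 31·1317 + 10
37: 40837 = 37·1103 + 26
41: 40837 = 41·996 + 1
43: 40837 = 43·949 + 30
47: 40837 = 47·868 + 41
53: 40837 = 53·770 + 27
59: 40837 = 59·692 + 9
61: 40837 = 61·669 + 28
67: 40837 = 67·609 + 34
71: 40837 = 71·575 + 12
73: 40837 = 73·559 + 30
79: 40837 = 79·516 + 73
83: 40837 = 83·492 + 1
89: 40837 = 89·458 + 75
97: 40837 = 97·421

97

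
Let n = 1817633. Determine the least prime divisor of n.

29

1817633 is odd.
Digit sum 29, not divisible by 3.
Ends in 3: not divisible by 5.
7: 1817633 = 7·259661 + 6
11: 1817633 = 11·165239 + 4
13: 1817633 = 13·139817 + 12
17: 1817633 = 17·106919 + 10
19: 1817633 = 19·95664 + 17
23: 1817633 = 23·79027 + 12
29: 1817633 = 29·62677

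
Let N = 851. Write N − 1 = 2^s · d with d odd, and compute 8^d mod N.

851 − 1 = 850 = 2^1 · 425, so d = 425.
8^1 ≡ 8 (mod 851)
8^2 ≡ 8^2 = 64 ≡ 64 (mod 851)
8^4 ≡ 64^2 = 4096 ≡ 692 (mod 851)
8^8 ≡ 692^2 = 478864 ≡ 602 (mod 851)
8^16 ≡ 602^2 = 362404 ≡ 729 (mod 851)
8^32 ≡ 729^2 = 531441 ≡ 417 (mod 851)
8^64 ≡ 417^2 = 173889 ≡ 285 (mod 851)
8^128 ≡ 285^2 = 81225 ≡ 380 (mod 851)
8^256 ≡ 380^2 = 144400 ≡ 581 (mod 851)
425 = 256 + 128 + 32 + 8 + 1 in binary powers of 2.
So 8^425 ≡ 581 · 380 · 417 · 602 · 8 ≡ 541 (mod 851).
Squaring chain: 541; never reaches −1, so base 8 is a Miller–Rabin witness that 851 is composite.

541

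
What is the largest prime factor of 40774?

40774 = 2 · 20387
20387 = 19 · 1073
1073 = 29 · 37
37 is prime.
So 40774 = 2 · 19 · 29 · 37; the largest prime factor is 37.

37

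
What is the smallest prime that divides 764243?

764243 is odd.
Digit sum 26, not divisible by 3.
Ends in 3: not divisible by 5.
7: 764243 = 7·109177 + 4
11: 764243 = 11·69476 + 7
13: 764243 = 13·58787 + 12
17: 764243 = 17·44955 + 8
19: 764243 = 19·40223 + 6
23: 764243 = 23·33227 + 22
29: 764243 = 29·26353 + 6
31: 764243 = 31·24653

31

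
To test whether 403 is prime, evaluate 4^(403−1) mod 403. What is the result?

326

4^1 ≡ 4 (mod 403)
4^2 ≡ 4^2 = 16 ≡ 16 (mod 403)
4^4 ≡ 16^2 = 256 ≡ 256 (mod 403)
4^8 ≡ 256^2 = 65536 ≡ 250 (mod 403)
4^16 ≡ 250^2 = 62500 ≡ 35 (mod 403)
4^32 ≡ 35^2 = 1225 ≡ 16 (mod 403)
4^64 ≡ 16^2 = 256 ≡ 256 (mod 403)
4^128 ≡ 256^2 = 65536 ≡ 250 (mod 403)
4^256 ≡ 250^2 = 62500 ≡ 35 (mod 403)
402 = 256 + 128 + 16 + 2 in binary powers of 2.
So 4^402 ≡ 35 · 250 · 35 · 16 ≡ 326 (mod 403).
Since 326 ≠ 1, base 4 is a Fermat witness: 403 is composite.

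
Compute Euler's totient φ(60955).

Factor: 60955 = 5 · 73 · 167.
φ(60955) = (5−1) · (73−1) · (167−1) = 4 · 72 · 166 = 47808.

47808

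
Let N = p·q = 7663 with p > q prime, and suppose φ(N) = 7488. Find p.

φ(n) = (p−1)(q−1) = n − (p+q) + 1, so p + q = 7663 − 7488 + 1 = 176.
p and q are the roots of t² − 176t + 7663 = 0.
Discriminant: 176² − 4·7663 = 30976 − 30652 = 324; √324 = 18.
q = (176 − 18)/2 = 79, p = (176 + 18)/2 = 97.
Check: 79 · 97 = 7663.

97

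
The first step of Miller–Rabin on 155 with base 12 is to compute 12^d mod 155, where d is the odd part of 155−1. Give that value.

42

155 − 1 = 154 = 2^1 · 77, so d = 77.
12^1 ≡ 12 (mod 155)
12^2 ≡ 12^2 = 144 ≡ 144 (mod 155)
12^4 ≡ 144^2 = 20736 ≡ 121 (mod 155)
12^8 ≡ 121^2 = 14641 ≡ 71 (mod 155)
12^16 ≡ 71^2 = 5041 ≡ 81 (mod 155)
12^32 ≡ 81^2 = 6561 ≡ 51 (mod 155)
12^64 ≡ 51^2 = 2601 ≡ 121 (mod 155)
77 = 64 + 8 + 4 + 1 in binary powers of 2.
So 12^77 ≡ 121 · 71 · 121 · 12 ≡ 42 (mod 155).
Squaring chain: 42; never reaches −1, so base 12 is a Miller–Rabin witness that 155 is composite.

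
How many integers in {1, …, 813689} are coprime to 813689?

Factor: 813689 = 43 · 127 · 149.
φ(813689) = (43−1) · (127−1) · (149−1) = 42 · 126 · 148 = 783216.

783216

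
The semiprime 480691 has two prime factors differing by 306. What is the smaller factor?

Since p = q + 306, we have 480691 = q(q + 306), so q² + 306q − 480691 = 0.
Discriminant: 306² + 4·480691 = 93636 + 1922764 = 2016400; √2016400 = 1420.
q = (−306 + 1420)/2 = 557, and p = q + 306 = 863.
Check: 557 · 863 = 480691.

557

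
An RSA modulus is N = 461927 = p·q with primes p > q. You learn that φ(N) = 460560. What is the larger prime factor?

φ(n) = (p−1)(q−1) = n − (p+q) + 1, so p + q = 461927 − 460560 + 1 = 1368.
p and q are the roots of t² − 1368t + 461927 = 0.
Discriminant: 1368² − 4·461927 = 1871424 − 1847708 = 23716; √23716 = 154.
q = (1368 − 154)/2 = 607, p = (1368 + 154)/2 = 761.
Check: 607 · 761 = 461927.

761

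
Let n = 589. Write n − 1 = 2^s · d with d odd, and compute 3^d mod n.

589 − 1 = 588 = 2^2 · 147, so d = 147.
3^1 ≡ 3 (mod 589)
3^2 ≡ 3^2 = 9 ≡ 9 (mod 589)
3^4 ≡ 9^2 = 81 ≡ 81 (mod 589)
3^8 ≡ 81^2 = 6561 ≡ 82 (mod 589)
3^16 ≡ 82^2 = 6724 ≡ 245 (mod 589)
3^32 ≡ 245^2 = 60025 ≡ 536 (mod 589)
3^64 ≡ 536^2 = 287296 ≡ 453 (mod 589)
3^128 ≡ 453^2 = 205209 ≡ 237 (mod 589)
147 = 128 + 16 + 2 + 1 in binary powers of 2.
So 3^147 ≡ 237 · 245 · 9 · 3 ≡ 426 (mod 589).
Squaring chain: 426 → 64; never reaches −1, so base 3 is a Miller–Rabin witness that 589 is composite.

426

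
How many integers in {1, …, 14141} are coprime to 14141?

Factor: 14141 = 79 · 179.
φ(14141) = (79−1) · (179−1) = 78 · 178 = 13884.

13884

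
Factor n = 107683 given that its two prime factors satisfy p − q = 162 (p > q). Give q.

257

Since p = q + 162, we have 107683 = q(q + 162), so q² + 162q − 107683 = 0.
Discriminant: 162² + 4·107683 = 26244 + 430732 = 456976; √456976 = 676.
q = (−162 + 676)/2 = 257, and p = q + 162 = 419.
Check: 257 · 419 = 107683.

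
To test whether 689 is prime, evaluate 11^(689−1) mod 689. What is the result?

11^1 ≡ 11 (mod 689)
11^2 ≡ 11^2 = 121 ≡ 121 (mod 689)
11^4 ≡ 121^2 = 14641 ≡ 172 (mod 689)
11^8 ≡ 172^2 = 29584 ≡ 646 (mod 689)
11^16 ≡ 646^2 = 417316 ≡ 471 (mod 689)
11^32 ≡ 471^2 = 221841 ≡ 672 (mod 689)
11^64 ≡ 672^2 = 451584 ≡ 289 (mod 689)
11^128 ≡ 289^2 = 83521 ≡ 152 (mod 689)
11^256 ≡ 152^2 = 23104 ≡ 367 (mod 689)
11^512 ≡ 367^2 = 134689 ≡ 334 (mod 689)
688 = 512 + 128 + 32 + 16 in binary powers of 2.
So 11^688 ≡ 334 · 152 · 672 · 471 ≡ 289 (mod 689).
Since 289 ≠ 1, base 11 is a Fermat witness: 689 is composite.

289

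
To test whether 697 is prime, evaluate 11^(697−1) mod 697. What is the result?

543

11^1 ≡ 11 (mod 697)
11^2 ≡ 11^2 = 121 ≡ 121 (mod 697)
11^4 ≡ 121^2 = 14641 ≡ 4 (mod 697)
11^8 ≡ 4^2 = 16 ≡ 16 (mod 697)
11^16 ≡ 16^2 = 256 ≡ 256 (mod 697)
11^32 ≡ 256^2 = 65536 ≡ 18 (mod 697)
11^64 ≡ 18^2 = 324 ≡ 324 (mod 697)
11^128 ≡ 324^2 = 104976 ≡ 426 (mod 697)
11^256 ≡ 426^2 = 181476 ≡ 256 (mod 697)
11^512 ≡ 256^2 = 65536 ≡ 18 (mod 697)
696 = 512 + 128 + 32 + 16 + 8 in binary powers of 2.
So 11^696 ≡ 18 · 426 · 18 · 256 · 16 ≡ 543 (mod 697).
Since 543 ≠ 1, base 11 is a Fermat witness: 697 is composite.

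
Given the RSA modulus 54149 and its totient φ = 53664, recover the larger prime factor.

φ(n) = (p−1)(q−1) = n − (p+q) + 1, so p + q = 54149 − 53664 + 1 = 486.
p and q are the roots of t² − 486t + 54149 = 0.
Discriminant: 486² − 4·54149 = 236196 − 216596 = 19600; √19600 = 140.
q = (486 − 140)/2 = 173, p = (486 + 140)/2 = 313.
Check: 173 · 313 = 54149.

313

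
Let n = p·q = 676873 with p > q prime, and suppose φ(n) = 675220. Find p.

911

φ(n) = (p−1)(q−1) = n − (p+q) + 1, so p + q = 676873 − 675220 + 1 = 1654.
p and q are the roots of t² − 1654t + 676873 = 0.
Discriminant: 1654² − 4·676873 = 2735716 − 2707492 = 28224; √28224 = 168.
q = (1654 − 168)/2 = 743, p = (1654 + 168)/2 = 911.
Check: 743 · 911 = 676873.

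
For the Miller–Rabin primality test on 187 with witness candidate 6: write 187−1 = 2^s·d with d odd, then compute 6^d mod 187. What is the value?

95

187 − 1 = 186 = 2^1 · 93, so d = 93.
6^1 ≡ 6 (mod 187)
6^2 ≡ 6^2 = 36 ≡ 36 (mod 187)
6^4 ≡ 36^2 = 1296 ≡ 174 (mod 187)
6^8 ≡ 174^2 = 30276 ≡ 169 (mod 187)
6^16 ≡ 169^2 = 28561 ≡ 137 (mod 187)
6^32 ≡ 137^2 = 18769 ≡ 69 (mod 187)
6^64 ≡ 69^2 = 4761 ≡ 86 (mod 187)
93 = 64 + 16 + 8 + 4 + 1 in binary powers of 2.
So 6^93 ≡ 86 · 137 · 169 · 174 · 6 ≡ 95 (mod 187).
Squaring chain: 95; never reaches −1, so base 6 is a Miller–Rabin witness that 187 is composite.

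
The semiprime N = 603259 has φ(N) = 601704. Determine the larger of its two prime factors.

823

φ(n) = (p−1)(q−1) = n − (p+q) + 1, so p + q = 603259 − 601704 + 1 = 1556.
p and q are the roots of t² − 1556t + 603259 = 0.
Discriminant: 1556² − 4·603259 = 2421136 − 2413036 = 8100; √8100 = 90.
q = (1556 − 90)/2 = 733, p = (1556 + 90)/2 = 823.
Check: 733 · 823 = 603259.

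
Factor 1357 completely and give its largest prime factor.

59

1357 = 23 · 59
59 is prime.
So 1357 = 23 · 59; the largest prime factor is 59.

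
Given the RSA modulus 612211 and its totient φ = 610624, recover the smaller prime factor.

φ(n) = (p−1)(q−1) = n − (p+q) + 1, so p + q = 612211 − 610624 + 1 = 1588.
p and q are the roots of t² − 1588t + 612211 = 0.
Discriminant: 1588² − 4·612211 = 2521744 − 2448844 = 72900; √72900 = 270.
q = (1588 − 270)/2 = 659, p = (1588 + 270)/2 = 929.
Check: 659 · 929 = 612211.

659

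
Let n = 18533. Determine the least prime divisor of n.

43

18533 is odd.
Digit sum 20, not divisible by 3.
Ends in 3: not divisible by 5.
7: 18533 = 7·2647 + 4
11: 18533 = 11·1684 + 9
13: 18533 = 13·1425 + 8
17: 18533 = 17·1090 + 3
19: 18533 = 19·975 + 8
23: 18533 = 23·805 + 18
29: 18533 = 29·639 + 2
31: 18533 = 31·597 + 26
37: 18533 = 37·500 + 33
41: 18533 = 41·452 + 1
43: 18533 = 43·431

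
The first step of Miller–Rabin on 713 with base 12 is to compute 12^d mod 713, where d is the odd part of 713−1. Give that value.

633

713 − 1 = 712 = 2^3 · 89, so d = 89.
12^1 ≡ 12 (mod 713)
12^2 ≡ 12^2 = 144 ≡ 144 (mod 713)
12^4 ≡ 144^2 = 20736 ≡ 59 (mod 713)
12^8 ≡ 59^2 = 3481 ≡ 629 (mod 713)
12^16 ≡ 629^2 = 395641 ≡ 639 (mod 713)
12^32 ≡ 639^2 = 408321 ≡ 485 (mod 713)
12^64 ≡ 485^2 = 235225 ≡ 648 (mod 713)
89 = 64 + 16 + 8 + 1 in binary powers of 2.
So 12^89 ≡ 648 · 639 · 629 · 12 ≡ 633 (mod 713).
Squaring chain: 633 → 696 → 289; never reaches −1, so base 12 is a Miller–Rabin witness that 713 is composite.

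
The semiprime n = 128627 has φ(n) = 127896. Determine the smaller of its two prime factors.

293

φ(n) = (p−1)(q−1) = n − (p+q) + 1, so p + q = 128627 − 127896 + 1 = 732.
p and q are the roots of t² − 732t + 128627 = 0.
Discriminant: 732² − 4·128627 = 535824 − 514508 = 21316; √21316 = 146.
q = (732 − 146)/2 = 293, p = (732 + 146)/2 = 439.
Check: 293 · 439 = 128627.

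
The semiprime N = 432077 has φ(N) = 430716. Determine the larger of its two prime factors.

φ(n) = (p−1)(q−1) = n − (p+q) + 1, so p + q = 432077 − 430716 + 1 = 1362.
p and q are the roots of t² − 1362t + 432077 = 0.
Discriminant: 1362² − 4·432077 = 1855044 − 1728308 = 126736; √126736 = 356.
q = (1362 − 356)/2 = 503, p = (1362 + 356)/2 = 859.
Check: 503 · 859 = 432077.

859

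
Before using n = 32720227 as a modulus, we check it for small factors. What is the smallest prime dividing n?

32720227 is odd.
Digit sum 25, not divisible by 3.
Ends in 7: not divisible by 5.
7: 32720227 = 7·4674318 + 1
11: 32720227 = 11·2974566 + 1
13: 32720227 = 13·2516940 + 7
17: 32720227 = 17·1924719 + 4
19: 32720227 = 19·1722117 + 4
23: 32720227 = 23·1422618 + 13
29: 32720227 = 29·1128283 + 20
31: 32720227 = 31·1055491 + 6
37: 32720227 = 37·884330 + 17
41: 32720227 = 41·798054 + 13
43: 32720227 = 43·760935 + 22
47: 32720227 = 47·696175 + 2
53: 32720227 = 53·617362 + 41
59: 32720227 = 59·554580 + 7
61: 32720227 = 61·536397 + 10
67: 32720227 = 67·488361 + 40
71: 32720227 = 71·460848 + 19
73: 32720227 = 73·448222 + 21
79: 32720227 = 79·414180 + 7
83: 32720227 = 83·394219 + 50
89: 32720227 = 89·367643

89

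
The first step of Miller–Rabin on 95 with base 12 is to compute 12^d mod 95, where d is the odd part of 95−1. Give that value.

95 − 1 = 94 = 2^1 · 47, so d = 47.
12^1 ≡ 12 (mod 95)
12^2 ≡ 12^2 = 144 ≡ 49 (mod 95)
12^4 ≡ 49^2 = 2401 ≡ 26 (mod 95)
12^8 ≡ 26^2 = 676 ≡ 11 (mod 95)
12^16 ≡ 11^2 = 121 ≡ 26 (mod 95)
12^32 ≡ 26^2 = 676 ≡ 11 (mod 95)
47 = 32 + 8 + 4 + 2 + 1 in binary powers of 2.
So 12^47 ≡ 11 · 11 · 26 · 49 · 12 ≡ 8 (mod 95).
Squaring chain: 8; never reaches −1, so base 12 is a Miller–Rabin witness that 95 is composite.

8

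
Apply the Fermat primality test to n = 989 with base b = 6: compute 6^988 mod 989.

6^1 ≡ 6 (mod 989)
6^2 ≡ 6^2 = 36 ≡ 36 (mod 989)
6^4 ≡ 36^2 = 1296 ≡ 307 (mod 989)
6^8 ≡ 307^2 = 94249 ≡ 294 (mod 989)
6^16 ≡ 294^2 = 86436 ≡ 393 (mod 989)
6^32 ≡ 393^2 = 154449 ≡ 165 (mod 989)
6^64 ≡ 165^2 = 27225 ≡ 522 (mod 989)
6^128 ≡ 522^2 = 272484 ≡ 509 (mod 989)
6^256 ≡ 509^2 = 259081 ≡ 952 (mod 989)
6^512 ≡ 952^2 = 906304 ≡ 380 (mod 989)
988 = 512 + 256 + 128 + 64 + 16 + 8 + 4 in binary powers of 2.
So 6^988 ≡ 380 · 952 · 509 · 522 · 393 · 294 · 307 ≡ 522 (mod 989).
Since 522 ≠ 1, base 6 is a Fermat witness: 989 is composite.

522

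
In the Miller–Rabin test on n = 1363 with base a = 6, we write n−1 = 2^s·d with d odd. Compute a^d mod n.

1363 − 1 = 1362 = 2^1 · 681, so d = 681.
6^1 ≡ 6 (mod 1363)
6^2 ≡ 6^2 = 36 ≡ 36 (mod 1363)
6^4 ≡ 36^2 = 1296 ≡ 1296 (mod 1363)
6^8 ≡ 1296^2 = 1679616 ≡ 400 (mod 1363)
6^16 ≡ 400^2 = 160000 ≡ 529 (mod 1363)
6^32 ≡ 529^2 = 279841 ≡ 426 (mod 1363)
6^64 ≡ 426^2 = 181476 ≡ 197 (mod 1363)
6^128 ≡ 197^2 = 38809 ≡ 645 (mod 1363)
6^256 ≡ 645^2 = 416025 ≡ 310 (mod 1363)
6^512 ≡ 310^2 = 96100 ≡ 690 (mod 1363)
681 = 512 + 128 + 32 + 8 + 1 in binary powers of 2.
So 6^681 ≡ 690 · 645 · 426 · 400 · 6 ≡ 486 (mod 1363).
Squaring chain: 486; never reaches −1, so base 6 is a Miller–Rabin witness that 1363 is composite.

486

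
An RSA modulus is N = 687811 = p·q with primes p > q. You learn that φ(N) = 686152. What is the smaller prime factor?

φ(n) = (p−1)(q−1) = n − (p+q) + 1, so p + q = 687811 − 686152 + 1 = 1660.
p and q are the roots of t² − 1660t + 687811 = 0.
Discriminant: 1660² − 4·687811 = 2755600 − 2751244 = 4356; √4356 = 66.
q = (1660 − 66)/2 = 797, p = (1660 + 66)/2 = 863.
Check: 797 · 863 = 687811.

797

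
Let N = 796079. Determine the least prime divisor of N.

796079 is odd.
Digit sum 38, not divisible by 3.
Ends in 9: not divisible by 5.
7: 796079 = 7·113725 + 4
11: 796079 = 11·72370 + 9
13: 796079 = 13·61236 + 11
17: 796079 = 17·46828 + 3
19: 796079 = 19·41898 + 17
23: 796079 = 23·34612 + 3
29: 796079 = 29·27451

29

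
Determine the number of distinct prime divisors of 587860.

587860 = 2^2 · 146965
146965 = 5 · 29393
29393 = 7 · 4199
4199 = 13 · 323
323 = 17 · 19
587860 = 2^2 · 5 · 7 · 13 · 17 · 19, which has 6 distinct prime factors.

6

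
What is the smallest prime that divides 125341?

125341 is odd.
Digit sum 16, not divisible by 3.
Ends in 1: not divisible by 5.
7: 125341 = 7·17905 + 6
11: 125341 = 11·11394 + 7
13: 125341 = 13·9641 + 8
17: 125341 = 17·7373

17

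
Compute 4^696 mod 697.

4^1 ≡ 4 (mod 697)
4^2 ≡ 4^2 = 16 ≡ 16 (mod 697)
4^4 ≡ 16^2 = 256 ≡ 256 (mod 697)
4^8 ≡ 256^2 = 65536 ≡ 18 (mod 697)
4^16 ≡ 18^2 = 324 ≡ 324 (mod 697)
4^32 ≡ 324^2 = 104976 ≡ 426 (mod 697)
4^64 ≡ 426^2 = 181476 ≡ 256 (mod 697)
4^128 ≡ 256^2 = 65536 ≡ 18 (mod 697)
4^256 ≡ 18^2 = 324 ≡ 324 (mod 697)
4^512 ≡ 324^2 = 104976 ≡ 426 (mod 697)
696 = 512 + 128 + 32 + 16 + 8 in binary powers of 2.
So 4^696 ≡ 426 · 18 · 426 · 324 · 18 ≡ 324 (mod 697).
Since 324 ≠ 1, base 4 is a Fermat witness: 697 is composite.

324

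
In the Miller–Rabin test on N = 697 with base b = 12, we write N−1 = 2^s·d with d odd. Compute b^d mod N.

432

697 − 1 = 696 = 2^3 · 87, so d = 87.
12^1 ≡ 12 (mod 697)
12^2 ≡ 12^2 = 144 ≡ 144 (mod 697)
12^4 ≡ 144^2 = 20736 ≡ 523 (mod 697)
12^8 ≡ 523^2 = 273529 ≡ 305 (mod 697)
12^16 ≡ 305^2 = 93025 ≡ 324 (mod 697)
12^32 ≡ 324^2 = 104976 ≡ 426 (mod 697)
12^64 ≡ 426^2 = 181476 ≡ 256 (mod 697)
87 = 64 + 16 + 4 + 2 + 1 in binary powers of 2.
So 12^87 ≡ 256 · 324 · 523 · 144 · 12 ≡ 432 (mod 697).
Squaring chain: 432 → 525 → 310; never reaches −1, so base 12 is a Miller–Rabin witness that 697 is composite.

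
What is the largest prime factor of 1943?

67

1943 = 29 · 67
67 is prime.
So 1943 = 29 · 67; the largest prime factor is 67.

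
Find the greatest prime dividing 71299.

47

71299 = 37 · 1927
1927 = 41 · 47
47 is prime.
So 71299 = 37 · 41 · 47; the largest prime factor is 47.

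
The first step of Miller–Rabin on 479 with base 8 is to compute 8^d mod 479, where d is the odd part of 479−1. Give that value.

1

479 − 1 = 478 = 2^1 · 239, so d = 239.
8^1 ≡ 8 (mod 479)
8^2 ≡ 8^2 = 64 ≡ 64 (mod 479)
8^4 ≡ 64^2 = 4096 ≡ 264 (mod 479)
8^8 ≡ 264^2 = 69696 ≡ 241 (mod 479)
8^16 ≡ 241^2 = 58081 ≡ 122 (mod 479)
8^32 ≡ 122^2 = 14884 ≡ 35 (mod 479)
8^64 ≡ 35^2 = 1225 ≡ 267 (mod 479)
8^128 ≡ 267^2 = 71289 ≡ 397 (mod 479)
239 = 128 + 64 + 32 + 8 + 4 + 2 + 1 in binary powers of 2.
So 8^239 ≡ 397 · 267 · 35 · 241 · 264 · 64 · 8 ≡ 1 (mod 479).
Since 8^d ≡ 1 (mod 479), base 8 does not prove 479 composite.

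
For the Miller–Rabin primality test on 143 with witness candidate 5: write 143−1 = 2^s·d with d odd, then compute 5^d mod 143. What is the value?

60

143 − 1 = 142 = 2^1 · 71, so d = 71.
5^1 ≡ 5 (mod 143)
5^2 ≡ 5^2 = 25 ≡ 25 (mod 143)
5^4 ≡ 25^2 = 625 ≡ 53 (mod 143)
5^8 ≡ 53^2 = 2809 ≡ 92 (mod 143)
5^16 ≡ 92^2 = 8464 ≡ 27 (mod 143)
5^32 ≡ 27^2 = 729 ≡ 14 (mod 143)
5^64 ≡ 14^2 = 196 ≡ 53 (mod 143)
71 = 64 + 4 + 2 + 1 in binary powers of 2.
So 5^71 ≡ 53 · 53 · 25 · 5 ≡ 60 (mod 143).
Squaring chain: 60; never reaches −1, so base 5 is a Miller–Rabin witness that 143 is composite.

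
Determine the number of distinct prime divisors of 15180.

15180 = 2^2 · 3795
3795 = 3 · 1265
1265 = 5 · 253
253 = 11 · 23
15180 = 2^2 · 3 · 5 · 11 · 23, which has 5 distinct prime factors.

5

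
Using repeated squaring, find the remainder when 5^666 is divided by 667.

5^1 ≡ 5 (mod 667)
5^2 ≡ 5^2 = 25 ≡ 25 (mod 667)
5^4 ≡ 25^2 = 625 ≡ 625 (mod 667)
5^8 ≡ 625^2 = 390625 ≡ 430 (mod 667)
5^16 ≡ 430^2 = 184900 ≡ 141 (mod 667)
5^32 ≡ 141^2 = 19881 ≡ 538 (mod 667)
5^64 ≡ 538^2 = 289444 ≡ 633 (mod 667)
5^128 ≡ 633^2 = 400689 ≡ 489 (mod 667)
5^256 ≡ 489^2 = 239121 ≡ 335 (mod 667)
5^512 ≡ 335^2 = 112225 ≡ 169 (mod 667)
666 = 512 + 128 + 16 + 8 + 2 in binary powers of 2.
So 5^666 ≡ 169 · 489 · 141 · 430 · 25 ≡ 169 (mod 667).
Since 169 ≠ 1, base 5 is a Fermat witness: 667 is composite.

169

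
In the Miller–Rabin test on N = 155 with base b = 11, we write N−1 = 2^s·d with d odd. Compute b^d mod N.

96

155 − 1 = 154 = 2^1 · 77, so d = 77.
11^1 ≡ 11 (mod 155)
11^2 ≡ 11^2 = 121 ≡ 121 (mod 155)
11^4 ≡ 121^2 = 14641 ≡ 71 (mod 155)
11^8 ≡ 71^2 = 5041 ≡ 81 (mod 155)
11^16 ≡ 81^2 = 6561 ≡ 51 (mod 155)
11^32 ≡ 51^2 = 2601 ≡ 121 (mod 155)
11^64 ≡ 121^2 = 14641 ≡ 71 (mod 155)
77 = 64 + 8 + 4 + 1 in binary powers of 2.
So 11^77 ≡ 71 · 81 · 71 · 11 ≡ 96 (mod 155).
Squaring chain: 96; never reaches −1, so base 11 is a Miller–Rabin witness that 155 is composite.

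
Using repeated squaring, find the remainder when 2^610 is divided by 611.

2^1 ≡ 2 (mod 611)
2^2 ≡ 2^2 = 4 ≡ 4 (mod 611)
2^4 ≡ 4^2 = 16 ≡ 16 (mod 611)
2^8 ≡ 16^2 = 256 ≡ 256 (mod 611)
2^16 ≡ 256^2 = 65536 ≡ 159 (mod 611)
2^32 ≡ 159^2 = 25281 ≡ 230 (mod 611)
2^64 ≡ 230^2 = 52900 ≡ 354 (mod 611)
2^128 ≡ 354^2 = 125316 ≡ 61 (mod 611)
2^256 ≡ 61^2 = 3721 ≡ 55 (mod 611)
2^512 ≡ 55^2 = 3025 ≡ 581 (mod 611)
610 = 512 + 64 + 32 + 2 in binary powers of 2.
So 2^610 ≡ 581 · 354 · 230 · 4 ≡ 101 (mod 611).
Since 101 ≠ 1, base 2 is a Fermat witness: 611 is composite.

101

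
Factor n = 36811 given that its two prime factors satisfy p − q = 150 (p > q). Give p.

Since p = q + 150, we have 36811 = q(q + 150), so q² + 150q − 36811 = 0.
Discriminant: 150² + 4·36811 = 22500 + 147244 = 169744; √169744 = 412.
q = (−150 + 412)/2 = 131, and p = q + 150 = 281.
Check: 131 · 281 = 36811.

281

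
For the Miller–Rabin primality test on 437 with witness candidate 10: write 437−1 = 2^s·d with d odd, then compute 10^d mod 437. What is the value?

352

437 − 1 = 436 = 2^2 · 109, so d = 109.
10^1 ≡ 10 (mod 437)
10^2 ≡ 10^2 = 100 ≡ 100 (mod 437)
10^4 ≡ 100^2 = 10000 ≡ 386 (mod 437)
10^8 ≡ 386^2 = 148996 ≡ 416 (mod 437)
10^16 ≡ 416^2 = 173056 ≡ 4 (mod 437)
10^32 ≡ 4^2 = 16 ≡ 16 (mod 437)
10^64 ≡ 16^2 = 256 ≡ 256 (mod 437)
109 = 64 + 32 + 8 + 4 + 1 in binary powers of 2.
So 10^109 ≡ 256 · 16 · 416 · 386 · 10 ≡ 352 (mod 437).
Squaring chain: 352 → 233; never reaches −1, so base 10 is a Miller–Rabin witness that 437 is composite.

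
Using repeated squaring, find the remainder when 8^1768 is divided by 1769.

935

8^1 ≡ 8 (mod 1769)
8^2 ≡ 8^2 = 64 ≡ 64 (mod 1769)
8^4 ≡ 64^2 = 4096 ≡ 558 (mod 1769)
8^8 ≡ 558^2 = 311364 ≡ 20 (mod 1769)
8^16 ≡ 20^2 = 400 ≡ 400 (mod 1769)
8^32 ≡ 400^2 = 160000 ≡ 790 (mod 1769)
8^64 ≡ 790^2 = 624100 ≡ 1412 (mod 1769)
8^128 ≡ 1412^2 = 1993744 ≡ 81 (mod 1769)
8^256 ≡ 81^2 = 6561 ≡ 1254 (mod 1769)
8^512 ≡ 1254^2 = 1572516 ≡ 1644 (mod 1769)
8^1024 ≡ 1644^2 = 2702736 ≡ 1473 (mod 1769)
1768 = 1024 + 512 + 128 + 64 + 32 + 8 in binary powers of 2.
So 8^1768 ≡ 1473 · 1644 · 81 · 1412 · 790 · 20 ≡ 935 (mod 1769).
Since 935 ≠ 1, base 8 is a Fermat witness: 1769 is composite.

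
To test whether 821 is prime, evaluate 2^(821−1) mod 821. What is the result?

2^1 ≡ 2 (mod 821)
2^2 ≡ 2^2 = 4 ≡ 4 (mod 821)
2^4 ≡ 4^2 = 16 ≡ 16 (mod 821)
2^8 ≡ 16^2 = 256 ≡ 256 (mod 821)
2^16 ≡ 256^2 = 65536 ≡ 677 (mod 821)
2^32 ≡ 677^2 = 458329 ≡ 211 (mod 821)
2^64 ≡ 211^2 = 44521 ≡ 187 (mod 821)
2^128 ≡ 187^2 = 34969 ≡ 487 (mod 821)
2^256 ≡ 487^2 = 237169 ≡ 721 (mod 821)
2^512 ≡ 721^2 = 519841 ≡ 148 (mod 821)
820 = 512 + 256 + 32 + 16 + 4 in binary powers of 2.
So 2^820 ≡ 148 · 721 · 211 · 677 · 16 ≡ 1 (mod 821).
Since the result is 1, base 2 gives no evidence that 821 is composite.

1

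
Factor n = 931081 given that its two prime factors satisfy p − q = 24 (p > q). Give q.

Since p = q + 24, we have 931081 = q(q + 24), so q² + 24q − 931081 = 0.
Discriminant: 24² + 4·931081 = 576 + 3724324 = 3724900; √3724900 = 1930.
q = (−24 + 1930)/2 = 953, and p = q + 24 = 977.
Check: 953 · 977 = 931081.

953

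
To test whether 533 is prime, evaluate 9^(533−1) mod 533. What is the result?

165

9^1 ≡ 9 (mod 533)
9^2 ≡ 9^2 = 81 ≡ 81 (mod 533)
9^4 ≡ 81^2 = 6561 ≡ 165 (mod 533)
9^8 ≡ 165^2 = 27225 ≡ 42 (mod 533)
9^16 ≡ 42^2 = 1764 ≡ 165 (mod 533)
9^32 ≡ 165^2 = 27225 ≡ 42 (mod 533)
9^64 ≡ 42^2 = 1764 ≡ 165 (mod 533)
9^128 ≡ 165^2 = 27225 ≡ 42 (mod 533)
9^256 ≡ 42^2 = 1764 ≡ 165 (mod 533)
9^512 ≡ 165^2 = 27225 ≡ 42 (mod 533)
532 = 512 + 16 + 4 in binary powers of 2.
So 9^532 ≡ 42 · 165 · 165 ≡ 165 (mod 533).
Since 165 ≠ 1, base 9 is a Fermat witness: 533 is composite.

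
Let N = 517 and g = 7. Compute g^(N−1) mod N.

455

7^1 ≡ 7 (mod 517)
7^2 ≡ 7^2 = 49 ≡ 49 (mod 517)
7^4 ≡ 49^2 = 2401 ≡ 333 (mod 517)
7^8 ≡ 333^2 = 110889 ≡ 251 (mod 517)
7^16 ≡ 251^2 = 63001 ≡ 444 (mod 517)
7^32 ≡ 444^2 = 197136 ≡ 159 (mod 517)
7^64 ≡ 159^2 = 25281 ≡ 465 (mod 517)
7^128 ≡ 465^2 = 216225 ≡ 119 (mod 517)
7^256 ≡ 119^2 = 14161 ≡ 202 (mod 517)
7^512 ≡ 202^2 = 40804 ≡ 478 (mod 517)
516 = 512 + 4 in binary powers of 2.
So 7^516 ≡ 478 · 333 ≡ 455 (mod 517).
Since 455 ≠ 1, base 7 is a Fermat witness: 517 is composite.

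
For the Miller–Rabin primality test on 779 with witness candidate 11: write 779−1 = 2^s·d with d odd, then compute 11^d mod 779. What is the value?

767

779 − 1 = 778 = 2^1 · 389, so d = 389.
11^1 ≡ 11 (mod 779)
11^2 ≡ 11^2 = 121 ≡ 121 (mod 779)
11^4 ≡ 121^2 = 14641 ≡ 619 (mod 779)
11^8 ≡ 619^2 = 383161 ≡ 672 (mod 779)
11^16 ≡ 672^2 = 451584 ≡ 543 (mod 779)
11^32 ≡ 543^2 = 294849 ≡ 387 (mod 779)
11^64 ≡ 387^2 = 149769 ≡ 201 (mod 779)
11^128 ≡ 201^2 = 40401 ≡ 672 (mod 779)
11^256 ≡ 672^2 = 451584 ≡ 543 (mod 779)
389 = 256 + 128 + 4 + 1 in binary powers of 2.
So 11^389 ≡ 543 · 672 · 619 · 11 ≡ 767 (mod 779).
Squaring chain: 767; never reaches −1, so base 11 is a Miller–Rabin witness that 779 is composite.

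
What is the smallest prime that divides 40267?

67

40267 is odd.
Digit sum 19, not divisible by 3.
Ends in 7: not divisible by 5.
7: 40267 = 7·5752 + 3
11: 40267 = 11·3660 + 7
13: 40267 = 13·3097 + 6
17: 40267 = 17·2368 + 11
19: 40267 = 19·2119 + 6
23: 40267 = 23·1750 + 17
29: 40267 = 29·1388 + 15
31: 40267 = 31·1298 + 29
37: 40267 = 37·1088 + 11
41: 40267 = 41·982 + 5
43: 40267 = 43·936 + 19
47: 40267 = 47·856 + 35
53: 40267 = 53·759 + 40
59: 40267 = 59·682 + 29
61: 40267 = 61·660 + 7
67: 40267 = 67·601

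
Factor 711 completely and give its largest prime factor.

711 = 3 · 237
237 = 3 · 79
79 is prime.
So 711 = 3^2 · 79; the largest prime factor is 79.

79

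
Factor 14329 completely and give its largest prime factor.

14329 = 7 · 2047
2047 = 23 · 89
89 is prime.
So 14329 = 7 · 23 · 89; the largest prime factor is 89.

89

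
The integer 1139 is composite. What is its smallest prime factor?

1139 is odd.
Digit sum 14, not divisible by 3.
Ends in 9: not divisible by 5.
7: 1139 = 7·162 + 5
11: 1139 = 11·103 + 6
13: 1139 = 13·87 + 8
17: 1139 = 17·67

17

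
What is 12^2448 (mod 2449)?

12^1 ≡ 12 (mod 2449)
12^2 ≡ 12^2 = 144 ≡ 144 (mod 2449)
12^4 ≡ 144^2 = 20736 ≡ 1144 (mod 2449)
12^8 ≡ 1144^2 = 1308736 ≡ 970 (mod 2449)
12^16 ≡ 970^2 = 940900 ≡ 484 (mod 2449)
12^32 ≡ 484^2 = 234256 ≡ 1601 (mod 2449)
12^64 ≡ 1601^2 = 2563201 ≡ 1547 (mod 2449)
12^128 ≡ 1547^2 = 2393209 ≡ 536 (mod 2449)
12^256 ≡ 536^2 = 287296 ≡ 763 (mod 2449)
12^512 ≡ 763^2 = 582169 ≡ 1756 (mod 2449)
12^1024 ≡ 1756^2 = 3083536 ≡ 245 (mod 2449)
12^2048 ≡ 245^2 = 60025 ≡ 1249 (mod 2449)
2448 = 2048 + 256 + 128 + 16 in binary powers of 2.
So 12^2448 ≡ 1249 · 763 · 536 · 484 ≡ 907 (mod 2449).
Since 907 ≠ 1, base 12 is a Fermat witness: 2449 is composite.

907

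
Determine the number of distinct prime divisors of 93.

2

93 = 3 · 31
93 = 3 · 31, which has 2 distinct prime factors.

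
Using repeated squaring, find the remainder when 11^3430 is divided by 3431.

1583

11^1 ≡ 11 (mod 3431)
11^2 ≡ 11^2 = 121 ≡ 121 (mod 3431)
11^4 ≡ 121^2 = 14641 ≡ 917 (mod 3431)
11^8 ≡ 917^2 = 840889 ≡ 294 (mod 3431)
11^16 ≡ 294^2 = 86436 ≡ 661 (mod 3431)
11^32 ≡ 661^2 = 436921 ≡ 1184 (mod 3431)
11^64 ≡ 1184^2 = 1401856 ≡ 2008 (mod 3431)
11^128 ≡ 2008^2 = 4032064 ≡ 639 (mod 3431)
11^256 ≡ 639^2 = 408321 ≡ 32 (mod 3431)
11^512 ≡ 32^2 = 1024 ≡ 1024 (mod 3431)
11^1024 ≡ 1024^2 = 1048576 ≡ 2121 (mod 3431)
11^2048 ≡ 2121^2 = 4498641 ≡ 600 (mod 3431)
3430 = 2048 + 1024 + 256 + 64 + 32 + 4 + 2 in binary powers of 2.
So 11^3430 ≡ 600 · 2121 · 32 · 2008 · 1184 · 917 · 121 ≡ 1583 (mod 3431).
Since 1583 ≠ 1, base 11 is a Fermat witness: 3431 is composite.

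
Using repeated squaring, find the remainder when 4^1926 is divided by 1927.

4^1 ≡ 4 (mod 1927)
4^2 ≡ 4^2 = 16 ≡ 16 (mod 1927)
4^4 ≡ 16^2 = 256 ≡ 256 (mod 1927)
4^8 ≡ 256^2 = 65536 ≡ 18 (mod 1927)
4^16 ≡ 18^2 = 324 ≡ 324 (mod 1927)
4^32 ≡ 324^2 = 104976 ≡ 918 (mod 1927)
4^64 ≡ 918^2 = 842724 ≡ 625 (mod 1927)
4^128 ≡ 625^2 = 390625 ≡ 1371 (mod 1927)
4^256 ≡ 1371^2 = 1879641 ≡ 816 (mod 1927)
4^512 ≡ 816^2 = 665856 ≡ 1041 (mod 1927)
4^1024 ≡ 1041^2 = 1083681 ≡ 707 (mod 1927)
1926 = 1024 + 512 + 256 + 128 + 4 + 2 in binary powers of 2.
So 4^1926 ≡ 707 · 1041 · 816 · 1371 · 256 · 16 ≡ 1390 (mod 1927).
Since 1390 ≠ 1, base 4 is a Fermat witness: 1927 is composite.

1390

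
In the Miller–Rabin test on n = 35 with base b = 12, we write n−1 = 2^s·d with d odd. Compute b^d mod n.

35 − 1 = 34 = 2^1 · 17, so d = 17.
12^1 ≡ 12 (mod 35)
12^2 ≡ 12^2 = 144 ≡ 4 (mod 35)
12^4 ≡ 4^2 = 16 ≡ 16 (mod 35)
12^8 ≡ 16^2 = 256 ≡ 11 (mod 35)
12^16 ≡ 11^2 = 121 ≡ 16 (mod 35)
17 = 16 + 1 in binary powers of 2.
So 12^17 ≡ 16 · 12 ≡ 17 (mod 35).
Squaring chain: 17; never reaches −1, so base 12 is a Miller–Rabin witness that 35 is composite.

17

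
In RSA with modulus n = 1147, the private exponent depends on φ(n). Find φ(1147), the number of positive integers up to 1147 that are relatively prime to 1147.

1080

Factor: 1147 = 31 · 37.
φ(1147) = (31−1) · (37−1) = 30 · 36 = 1080.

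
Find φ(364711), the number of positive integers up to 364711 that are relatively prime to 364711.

Factor: 364711 = 23 · 101 · 157.
φ(364711) = (23−1) · (101−1) · (157−1) = 22 · 100 · 156 = 343200.

343200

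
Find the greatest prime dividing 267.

89

267 = 3 · 89
89 is prime.
So 267 = 3 · 89; the largest prime factor is 89.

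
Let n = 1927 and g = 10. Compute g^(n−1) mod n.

10^1 ≡ 10 (mod 1927)
10^2 ≡ 10^2 = 100 ≡ 100 (mod 1927)
10^4 ≡ 100^2 = 10000 ≡ 365 (mod 1927)
10^8 ≡ 365^2 = 133225 ≡ 262 (mod 1927)
10^16 ≡ 262^2 = 68644 ≡ 1199 (mod 1927)
10^32 ≡ 1199^2 = 1437601 ≡ 59 (mod 1927)
10^64 ≡ 59^2 = 3481 ≡ 1554 (mod 1927)
10^128 ≡ 1554^2 = 2414916 ≡ 385 (mod 1927)
10^256 ≡ 385^2 = 148225 ≡ 1773 (mod 1927)
10^512 ≡ 1773^2 = 3143529 ≡ 592 (mod 1927)
10^1024 ≡ 592^2 = 350464 ≡ 1677 (mod 1927)
1926 = 1024 + 512 + 256 + 128 + 4 + 2 in binary powers of 2.
So 10^1926 ≡ 1677 · 592 · 1773 · 385 · 365 · 100 ≡ 1076 (mod 1927).
Since 1076 ≠ 1, base 10 is a Fermat witness: 1927 is composite.

1076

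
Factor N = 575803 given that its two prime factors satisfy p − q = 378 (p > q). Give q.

Since p = q + 378, we have 575803 = q(q + 378), so q² + 378q − 575803 = 0.
Discriminant: 378² + 4·575803 = 142884 + 2303212 = 2446096; √2446096 = 1564.
q = (−378 + 1564)/2 = 593, and p = q + 378 = 971.
Check: 593 · 971 = 575803.

593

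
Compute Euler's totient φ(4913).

Factor: 4913 = 17^3.
φ(4913) = 17^2·(17−1) = 4624.

4624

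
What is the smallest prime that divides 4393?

4393 is odd.
Digit sum 19, not divisible by 3.
Ends in 3: not divisible by 5.
7: 4393 = 7·627 + 4
11: 4393 = 11·399 + 4
13: 4393 = 13·337 + 12
17: 4393 = 17·258 + 7
19: 4393 = 19·231 + 4
23: 4393 = 23·191

23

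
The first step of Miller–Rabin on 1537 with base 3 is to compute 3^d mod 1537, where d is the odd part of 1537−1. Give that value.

1537 − 1 = 1536 = 2^9 · 3, so d = 3.
3^1 ≡ 3 (mod 1537)
3^2 ≡ 3^2 = 9 ≡ 9 (mod 1537)
3 = 2 + 1 in binary powers of 2.
So 3^3 ≡ 9 · 3 ≡ 27 (mod 1537).
Squaring chain: 27 → 729 → 1176 → 1213 → 460 → 1031 → 894 → 1533 → 16; never reaches −1, so base 3 is a Miller–Rabin witness that 1537 is composite.

27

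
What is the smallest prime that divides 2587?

2587 is odd.
Digit sum 22, not divisible by 3.
Ends in 7: not divisible by 5.
7: 2587 = 7·369 + 4
11: 2587 = 11·235 + 2
13: 2587 = 13·199

13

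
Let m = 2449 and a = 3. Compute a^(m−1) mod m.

283

3^1 ≡ 3 (mod 2449)
3^2 ≡ 3^2 = 9 ≡ 9 (mod 2449)
3^4 ≡ 9^2 = 81 ≡ 81 (mod 2449)
3^8 ≡ 81^2 = 6561 ≡ 1663 (mod 2449)
3^16 ≡ 1663^2 = 2765569 ≡ 648 (mod 2449)
3^32 ≡ 648^2 = 419904 ≡ 1125 (mod 2449)
3^64 ≡ 1125^2 = 1265625 ≡ 1941 (mod 2449)
3^128 ≡ 1941^2 = 3767481 ≡ 919 (mod 2449)
3^256 ≡ 919^2 = 844561 ≡ 2105 (mod 2449)
3^512 ≡ 2105^2 = 4431025 ≡ 784 (mod 2449)
3^1024 ≡ 784^2 = 614656 ≡ 2406 (mod 2449)
3^2048 ≡ 2406^2 = 5788836 ≡ 1849 (mod 2449)
2448 = 2048 + 256 + 128 + 16 in binary powers of 2.
So 3^2448 ≡ 1849 · 2105 · 919 · 648 ≡ 283 (mod 2449).
Since 283 ≠ 1, base 3 is a Fermat witness: 2449 is composite.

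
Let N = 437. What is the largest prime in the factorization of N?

23

437 = 19 · 23
23 is prime.
So 437 = 19 · 23; the largest prime factor is 23.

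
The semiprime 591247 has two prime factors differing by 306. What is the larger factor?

Since p = q + 306, we have 591247 = q(q + 306), so q² + 306q − 591247 = 0.
Discriminant: 306² + 4·591247 = 93636 + 2364988 = 2458624; √2458624 = 1568.
q = (−306 + 1568)/2 = 631, and p = q + 306 = 937.
Check: 631 · 937 = 591247.

937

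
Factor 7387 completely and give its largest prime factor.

89

7387 = 83 · 89
89 is prime.
So 7387 = 83 · 89; the largest prime factor is 89.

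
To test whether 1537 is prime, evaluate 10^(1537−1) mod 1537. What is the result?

10^1 ≡ 10 (mod 1537)
10^2 ≡ 10^2 = 100 ≡ 100 (mod 1537)
10^4 ≡ 100^2 = 10000 ≡ 778 (mod 1537)
10^8 ≡ 778^2 = 605284 ≡ 1243 (mod 1537)
10^16 ≡ 1243^2 = 1545049 ≡ 364 (mod 1537)
10^32 ≡ 364^2 = 132496 ≡ 314 (mod 1537)
10^64 ≡ 314^2 = 98596 ≡ 228 (mod 1537)
10^128 ≡ 228^2 = 51984 ≡ 1263 (mod 1537)
10^256 ≡ 1263^2 = 1595169 ≡ 1300 (mod 1537)
10^512 ≡ 1300^2 = 1690000 ≡ 837 (mod 1537)
10^1024 ≡ 837^2 = 700569 ≡ 1234 (mod 1537)
1536 = 1024 + 512 in binary powers of 2.
So 10^1536 ≡ 1234 · 837 ≡ 1531 (mod 1537).
Since 1531 ≠ 1, base 10 is a Fermat witness: 1537 is composite.

1531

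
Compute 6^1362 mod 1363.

6^1 ≡ 6 (mod 1363)
6^2 ≡ 6^2 = 36 ≡ 36 (mod 1363)
6^4 ≡ 36^2 = 1296 ≡ 1296 (mod 1363)
6^8 ≡ 1296^2 = 1679616 ≡ 400 (mod 1363)
6^16 ≡ 400^2 = 160000 ≡ 529 (mod 1363)
6^32 ≡ 529^2 = 279841 ≡ 426 (mod 1363)
6^64 ≡ 426^2 = 181476 ≡ 197 (mod 1363)
6^128 ≡ 197^2 = 38809 ≡ 645 (mod 1363)
6^256 ≡ 645^2 = 416025 ≡ 310 (mod 1363)
6^512 ≡ 310^2 = 96100 ≡ 690 (mod 1363)
6^1024 ≡ 690^2 = 476100 ≡ 413 (mod 1363)
1362 = 1024 + 256 + 64 + 16 + 2 in binary powers of 2.
So 6^1362 ≡ 413 · 310 · 197 · 529 · 36 ≡ 397 (mod 1363).
Since 397 ≠ 1, base 6 is a Fermat witness: 1363 is composite.

397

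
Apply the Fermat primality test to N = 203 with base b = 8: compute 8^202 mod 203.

71

8^1 ≡ 8 (mod 203)
8^2 ≡ 8^2 = 64 ≡ 64 (mod 203)
8^4 ≡ 64^2 = 4096 ≡ 36 (mod 203)
8^8 ≡ 36^2 = 1296 ≡ 78 (mod 203)
8^16 ≡ 78^2 = 6084 ≡ 197 (mod 203)
8^32 ≡ 197^2 = 38809 ≡ 36 (mod 203)
8^64 ≡ 36^2 = 1296 ≡ 78 (mod 203)
8^128 ≡ 78^2 = 6084 ≡ 197 (mod 203)
202 = 128 + 64 + 8 + 2 in binary powers of 2.
So 8^202 ≡ 197 · 78 · 78 · 64 ≡ 71 (mod 203).
Since 71 ≠ 1, base 8 is a Fermat witness: 203 is composite.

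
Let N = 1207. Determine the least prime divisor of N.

1207 is odd.
Digit sum 10, not divisible by 3.
Ends in 7: not divisible by 5.
7: 1207 = 7·172 + 3
11: 1207 = 11·109 + 8
13: 1207 = 13·92 + 11
17: 1207 = 17·71

17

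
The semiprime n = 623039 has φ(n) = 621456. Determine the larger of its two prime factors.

857

φ(n) = (p−1)(q−1) = n − (p+q) + 1, so p + q = 623039 − 621456 + 1 = 1584.
p and q are the roots of t² − 1584t + 623039 = 0.
Discriminant: 1584² − 4·623039 = 2509056 − 2492156 = 16900; √16900 = 130.
q = (1584 − 130)/2 = 727, p = (1584 + 130)/2 = 857.
Check: 727 · 857 = 623039.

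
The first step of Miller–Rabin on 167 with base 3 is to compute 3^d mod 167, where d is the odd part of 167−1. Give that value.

167 − 1 = 166 = 2^1 · 83, so d = 83.
3^1 ≡ 3 (mod 167)
3^2 ≡ 3^2 = 9 ≡ 9 (mod 167)
3^4 ≡ 9^2 = 81 ≡ 81 (mod 167)
3^8 ≡ 81^2 = 6561 ≡ 48 (mod 167)
3^16 ≡ 48^2 = 2304 ≡ 133 (mod 167)
3^32 ≡ 133^2 = 17689 ≡ 154 (mod 167)
3^64 ≡ 154^2 = 23716 ≡ 2 (mod 167)
83 = 64 + 16 + 2 + 1 in binary powers of 2.
So 3^83 ≡ 2 · 133 · 9 · 3 ≡ 1 (mod 167).
Since 3^d ≡ 1 (mod 167), base 3 does not prove 167 composite.

1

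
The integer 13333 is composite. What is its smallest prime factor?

67

13333 is odd.
Digit sum 13, not divisible by 3.
Ends in 3: not divisible by 5.
7: 13333 = 7·1904 + 5
11: 13333 = 11·1212 + 1
13: 13333 = 13·1025 + 8
17: 13333 = 17·784 + 5
19: 13333 = 19·701 + 14
23: 13333 = 23·579 + 16
29: 13333 = 29·459 + 22
31: 13333 = 31·430 + 3
37: 13333 = 37·360 + 13
41: 13333 = 41·325 + 8
43: 13333 = 43·310 + 3
47: 13333 = 47·283 + 32
53: 13333 = 53·251 + 30
59: 13333 = 59·225 + 58
61: 13333 = 61·218 + 35
67: 13333 = 67·199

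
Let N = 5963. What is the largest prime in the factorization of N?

5963 = 67 · 89
89 is prime.
So 5963 = 67 · 89; the largest prime factor is 89.

89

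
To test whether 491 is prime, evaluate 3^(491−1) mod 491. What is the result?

1

3^1 ≡ 3 (mod 491)
3^2 ≡ 3^2 = 9 ≡ 9 (mod 491)
3^4 ≡ 9^2 = 81 ≡ 81 (mod 491)
3^8 ≡ 81^2 = 6561 ≡ 178 (mod 491)
3^16 ≡ 178^2 = 31684 ≡ 260 (mod 491)
3^32 ≡ 260^2 = 67600 ≡ 333 (mod 491)
3^64 ≡ 333^2 = 110889 ≡ 414 (mod 491)
3^128 ≡ 414^2 = 171396 ≡ 37 (mod 491)
3^256 ≡ 37^2 = 1369 ≡ 387 (mod 491)
490 = 256 + 128 + 64 + 32 + 8 + 2 in binary powers of 2.
So 3^490 ≡ 387 · 37 · 414 · 333 · 178 · 9 ≡ 1 (mod 491).
Since the result is 1, base 3 gives no evidence that 491 is composite.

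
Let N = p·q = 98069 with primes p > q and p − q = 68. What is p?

349

Since p = q + 68, we have 98069 = q(q + 68), so q² + 68q − 98069 = 0.
Discriminant: 68² + 4·98069 = 4624 + 392276 = 396900; √396900 = 630.
q = (−68 + 630)/2 = 281, and p = q + 68 = 349.
Check: 281 · 349 = 98069.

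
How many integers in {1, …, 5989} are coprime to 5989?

Factor: 5989 = 53 · 113.
φ(5989) = (53−1) · (113−1) = 52 · 112 = 5824.

5824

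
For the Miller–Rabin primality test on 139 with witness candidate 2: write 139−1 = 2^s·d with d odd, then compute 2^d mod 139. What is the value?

138

139 − 1 = 138 = 2^1 · 69, so d = 69.
2^1 ≡ 2 (mod 139)
2^2 ≡ 2^2 = 4 ≡ 4 (mod 139)
2^4 ≡ 4^2 = 16 ≡ 16 (mod 139)
2^8 ≡ 16^2 = 256 ≡ 117 (mod 139)
2^16 ≡ 117^2 = 13689 ≡ 67 (mod 139)
2^32 ≡ 67^2 = 4489 ≡ 41 (mod 139)
2^64 ≡ 41^2 = 1681 ≡ 13 (mod 139)
69 = 64 + 4 + 1 in binary powers of 2.
So 2^69 ≡ 13 · 16 · 2 ≡ 138 (mod 139).
Since 2^d ≡ 138 (mod 139), base 2 does not prove 139 composite.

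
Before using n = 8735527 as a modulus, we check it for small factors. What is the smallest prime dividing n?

67

8735527 is odd.
Digit sum 37, not divisible by 3.
Ends in 7: not divisible by 5.
7: 8735527 = 7·1247932 + 3
11: 8735527 = 11·794138 + 9
13: 8735527 = 13·671963 + 8
17: 8735527 = 17·513854 + 9
19: 8735527 = 19·459764 + 11
23: 8735527 = 23·379805 + 12
29: 8735527 = 29·301225 + 2
31: 8735527 = 31·281791 + 6
37: 8735527 = 37·236095 + 12
41: 8735527 = 41·213061 + 26
43: 8735527 = 43·203151 + 34
47: 8735527 = 47·185862 + 13
53: 8735527 = 53·164821 + 14
59: 8735527 = 59·148059 + 46
61: 8735527 = 61·143205 + 22
67: 8735527 = 67·130381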